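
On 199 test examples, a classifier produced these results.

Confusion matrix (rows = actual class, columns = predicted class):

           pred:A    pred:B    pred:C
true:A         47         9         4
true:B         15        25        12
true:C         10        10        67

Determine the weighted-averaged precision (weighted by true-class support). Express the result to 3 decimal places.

Per-class precision (TP/(TP+FP)):
  A: TP=47, FP=15+10=25 → 47/72 = 0.6528
  B: TP=25, FP=9+10=19 → 25/44 = 0.5682
  C: TP=67, FP=4+12=16 → 67/83 = 0.8072
Weighted-precision = Σ (supportᵢ/N)·precisionᵢ with N=199: (60/199)·0.6528 + (52/199)·0.5682 + (87/199)·0.8072 = 0.698

0.698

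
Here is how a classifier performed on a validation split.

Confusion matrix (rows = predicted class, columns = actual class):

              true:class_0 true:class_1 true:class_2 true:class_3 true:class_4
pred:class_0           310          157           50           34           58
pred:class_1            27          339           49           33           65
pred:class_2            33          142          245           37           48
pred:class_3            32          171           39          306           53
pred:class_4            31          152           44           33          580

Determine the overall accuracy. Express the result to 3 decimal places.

Accuracy = trace / total = (310+339+245+306+580=1780) / 3068 = 1780/3068 = 0.580

0.580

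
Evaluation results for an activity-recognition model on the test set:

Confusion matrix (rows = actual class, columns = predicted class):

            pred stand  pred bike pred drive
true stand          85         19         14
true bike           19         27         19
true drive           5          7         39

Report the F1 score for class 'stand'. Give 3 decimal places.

0.749

Treat 'stand' as positive and all other classes as negative.
F1 score = 2·TP/(2·TP+FP+FN).
stand: TP=85, FP=19+5=24, FN=19+14=33 → 170/227 = 0.7489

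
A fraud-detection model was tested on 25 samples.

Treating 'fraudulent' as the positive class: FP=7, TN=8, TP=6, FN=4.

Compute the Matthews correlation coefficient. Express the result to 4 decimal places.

0.1307

MCC = (TP·TN − FP·FN) / √((TP+FP)(TP+FN)(TN+FP)(TN+FN))
Numerator = 6·8 − 7·4 = 20
Denominator = √(13·10·15·12) = √23400 = 152.9706
MCC = 20 / 152.9706 = 0.1307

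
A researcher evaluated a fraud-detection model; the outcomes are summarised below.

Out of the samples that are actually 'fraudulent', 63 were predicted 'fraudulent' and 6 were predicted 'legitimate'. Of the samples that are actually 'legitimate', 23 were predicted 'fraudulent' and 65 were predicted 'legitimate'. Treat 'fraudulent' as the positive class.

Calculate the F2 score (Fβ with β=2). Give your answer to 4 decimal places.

Fβ = (1+β²)·TP / ((1+β²)·TP + β²·FN + FP), with β²=4
= 5·63 / (5·63 + 4·6 + 23) = 0.8702

0.8702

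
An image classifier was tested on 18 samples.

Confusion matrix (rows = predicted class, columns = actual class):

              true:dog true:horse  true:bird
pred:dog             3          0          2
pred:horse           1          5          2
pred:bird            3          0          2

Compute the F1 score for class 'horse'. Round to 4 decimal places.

0.7692

One-vs-rest for 'horse': TP = diagonal; FP = other classes predicted 'horse'; FN = 'horse' predicted as other.
F1 score = 2·TP/(2·TP+FP+FN).
horse: TP=5, FP=1+2=3, FN=0+0=0 → 10/13 = 0.76923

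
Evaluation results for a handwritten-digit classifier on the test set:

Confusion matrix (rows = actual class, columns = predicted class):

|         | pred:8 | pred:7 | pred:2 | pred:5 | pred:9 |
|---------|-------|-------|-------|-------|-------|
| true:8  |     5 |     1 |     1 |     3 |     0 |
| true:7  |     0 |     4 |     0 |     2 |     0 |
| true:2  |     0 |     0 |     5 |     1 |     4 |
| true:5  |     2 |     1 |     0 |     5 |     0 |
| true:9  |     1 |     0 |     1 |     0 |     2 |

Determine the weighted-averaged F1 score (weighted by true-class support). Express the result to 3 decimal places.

0.559

Per-class F1 score (2·TP/(2·TP+FP+FN)):
  8: TP=5, FP=0+0+2+1=3, FN=1+1+3+0=5 → 10/18 = 0.5556
  7: TP=4, FP=1+0+1+0=2, FN=0+0+2+0=2 → 8/12 = 0.6667
  2: TP=5, FP=1+0+0+1=2, FN=0+0+1+4=5 → 10/17 = 0.5882
  5: TP=5, FP=3+2+1+0=6, FN=2+1+0+0=3 → 10/19 = 0.5263
  9: TP=2, FP=0+0+4+0=4, FN=1+0+1+0=2 → 4/10 = 0.4000
Weighted-F1 score = Σ (supportᵢ/N)·F1 scoreᵢ with N=38: (10/38)·0.5556 + (6/38)·0.6667 + (10/38)·0.5882 + (8/38)·0.5263 + (4/38)·0.4000 = 0.559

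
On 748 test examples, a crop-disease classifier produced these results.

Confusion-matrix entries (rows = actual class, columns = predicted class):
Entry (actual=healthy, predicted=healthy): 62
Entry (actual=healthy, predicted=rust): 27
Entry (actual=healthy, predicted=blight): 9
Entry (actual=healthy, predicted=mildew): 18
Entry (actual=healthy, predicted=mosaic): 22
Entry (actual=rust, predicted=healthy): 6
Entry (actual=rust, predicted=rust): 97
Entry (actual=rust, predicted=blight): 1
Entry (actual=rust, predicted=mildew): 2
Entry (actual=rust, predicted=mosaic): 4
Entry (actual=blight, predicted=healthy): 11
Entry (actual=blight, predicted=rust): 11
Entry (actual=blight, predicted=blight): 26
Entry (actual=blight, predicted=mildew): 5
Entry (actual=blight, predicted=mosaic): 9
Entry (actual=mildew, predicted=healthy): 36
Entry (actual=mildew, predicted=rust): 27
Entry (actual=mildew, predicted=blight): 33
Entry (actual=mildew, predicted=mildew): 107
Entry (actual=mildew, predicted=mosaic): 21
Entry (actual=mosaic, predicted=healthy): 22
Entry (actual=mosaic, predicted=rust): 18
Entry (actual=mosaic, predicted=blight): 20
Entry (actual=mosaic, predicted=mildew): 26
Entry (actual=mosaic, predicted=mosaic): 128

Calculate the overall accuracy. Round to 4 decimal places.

Accuracy = trace / total = (62+97+26+107+128=420) / 748 = 420/748 = 0.5615

0.5615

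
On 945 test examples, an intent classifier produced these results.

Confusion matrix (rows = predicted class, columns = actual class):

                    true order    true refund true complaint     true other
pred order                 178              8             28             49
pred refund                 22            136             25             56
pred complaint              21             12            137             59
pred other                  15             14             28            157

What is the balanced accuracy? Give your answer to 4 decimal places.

Balanced accuracy = mean of per-class recall.
  order: recall = 178/236 = 0.75424
  refund: recall = 136/170 = 0.80000
  complaint: recall = 137/218 = 0.62844
  other: recall = 157/321 = 0.48910
Mean = (0.75424 + 0.80000 + 0.62844 + 0.48910) / 4 = 0.6679

0.6679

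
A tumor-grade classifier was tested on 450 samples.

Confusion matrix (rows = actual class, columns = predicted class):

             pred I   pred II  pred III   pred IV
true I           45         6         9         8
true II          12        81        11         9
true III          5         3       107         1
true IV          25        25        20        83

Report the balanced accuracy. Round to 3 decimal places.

0.711

Balanced accuracy = mean of per-class recall.
  I: recall = 45/68 = 0.6618
  II: recall = 81/113 = 0.7168
  III: recall = 107/116 = 0.9224
  IV: recall = 83/153 = 0.5425
Mean = (0.6618 + 0.7168 + 0.9224 + 0.5425) / 4 = 0.711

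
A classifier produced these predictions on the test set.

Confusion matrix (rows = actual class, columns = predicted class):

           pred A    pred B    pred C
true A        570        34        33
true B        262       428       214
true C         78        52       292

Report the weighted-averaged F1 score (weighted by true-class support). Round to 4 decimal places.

Per-class F1 score (2·TP/(2·TP+FP+FN)):
  A: TP=570, FP=262+78=340, FN=34+33=67 → 1140/1547 = 0.73691
  B: TP=428, FP=34+52=86, FN=262+214=476 → 856/1418 = 0.60367
  C: TP=292, FP=33+214=247, FN=78+52=130 → 584/961 = 0.60770
Weighted-F1 score = Σ (supportᵢ/N)·F1 scoreᵢ with N=1963: (637/1963)·0.73691 + (904/1963)·0.60367 + (422/1963)·0.60770 = 0.6478

0.6478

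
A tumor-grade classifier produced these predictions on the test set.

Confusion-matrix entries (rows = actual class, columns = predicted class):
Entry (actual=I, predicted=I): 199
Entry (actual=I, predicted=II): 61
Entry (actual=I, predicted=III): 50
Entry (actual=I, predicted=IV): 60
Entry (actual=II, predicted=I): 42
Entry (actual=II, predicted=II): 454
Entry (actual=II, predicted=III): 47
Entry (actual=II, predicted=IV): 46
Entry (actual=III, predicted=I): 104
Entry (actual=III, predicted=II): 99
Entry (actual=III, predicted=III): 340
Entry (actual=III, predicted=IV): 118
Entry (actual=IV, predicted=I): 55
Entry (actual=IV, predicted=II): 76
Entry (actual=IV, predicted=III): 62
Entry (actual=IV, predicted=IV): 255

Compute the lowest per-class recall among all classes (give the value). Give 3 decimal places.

Per-class recall (TP/(TP+FN)):
  I: TP=199, FN=61+50+60=171 → 199/370 = 0.5378
  II: TP=454, FN=42+47+46=135 → 454/589 = 0.7708
  III: TP=340, FN=104+99+118=321 → 340/661 = 0.5144
  IV: TP=255, FN=55+76+62=193 → 255/448 = 0.5692
Lowest is class 'III' with recall = 0.514.

0.514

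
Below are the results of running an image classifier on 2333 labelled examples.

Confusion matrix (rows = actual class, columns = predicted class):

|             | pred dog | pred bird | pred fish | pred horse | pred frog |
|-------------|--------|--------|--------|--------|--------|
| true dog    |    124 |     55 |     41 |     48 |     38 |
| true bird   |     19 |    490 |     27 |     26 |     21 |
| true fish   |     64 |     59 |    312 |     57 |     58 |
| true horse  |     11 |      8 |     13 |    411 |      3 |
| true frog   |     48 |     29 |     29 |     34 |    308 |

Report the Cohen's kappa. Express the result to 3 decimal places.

Observed agreement pₒ = trace/N = 1645/2333 = 0.7051
Expected agreement pₑ = Σ (rowᵢ·colᵢ)/N² = (306·266 + 583·641 + 550·422 + 446·576 + 448·428)/2333² = 0.2087
κ = (pₒ − pₑ)/(1 − pₑ) = (0.7051 − 0.2087)/(1 − 0.2087) = 0.627

0.627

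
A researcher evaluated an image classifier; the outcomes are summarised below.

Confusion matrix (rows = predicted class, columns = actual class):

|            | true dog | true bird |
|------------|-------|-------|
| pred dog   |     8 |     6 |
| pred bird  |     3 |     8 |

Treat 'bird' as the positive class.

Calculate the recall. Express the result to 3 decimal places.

Recall = TP/(TP+FN) = 8/(8+6) = 8/14 = 0.571

0.571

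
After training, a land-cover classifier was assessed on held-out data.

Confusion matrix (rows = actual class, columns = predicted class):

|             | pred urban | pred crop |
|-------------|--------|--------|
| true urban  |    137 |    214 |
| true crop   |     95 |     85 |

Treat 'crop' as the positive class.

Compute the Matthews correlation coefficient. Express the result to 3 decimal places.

MCC = (TP·TN − FP·FN) / √((TP+FP)(TP+FN)(TN+FP)(TN+FN))
Numerator = 85·137 − 214·95 = -8685
Denominator = √(299·180·351·232) = √4382670240 = 66201.7389
MCC = -8685 / 66201.7389 = -0.131

-0.131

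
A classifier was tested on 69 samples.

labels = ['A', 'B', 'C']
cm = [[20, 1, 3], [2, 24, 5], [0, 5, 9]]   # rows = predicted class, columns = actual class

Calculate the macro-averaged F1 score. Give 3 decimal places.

0.746

Per-class F1 score (2·TP/(2·TP+FP+FN)):
  A: TP=20, FP=1+3=4, FN=2+0=2 → 40/46 = 0.8696
  B: TP=24, FP=2+5=7, FN=1+5=6 → 48/61 = 0.7869
  C: TP=9, FP=0+5=5, FN=3+5=8 → 18/31 = 0.5806
Macro-F1 score = mean = (0.8696 + 0.7869 + 0.5806) / 3 = 0.746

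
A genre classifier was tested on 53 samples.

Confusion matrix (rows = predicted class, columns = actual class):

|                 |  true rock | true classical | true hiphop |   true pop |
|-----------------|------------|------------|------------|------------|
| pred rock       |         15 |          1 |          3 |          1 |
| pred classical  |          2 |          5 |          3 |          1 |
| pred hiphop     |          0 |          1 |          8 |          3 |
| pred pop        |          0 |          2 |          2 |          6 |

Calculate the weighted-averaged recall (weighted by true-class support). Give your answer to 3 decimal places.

0.642

Per-class recall (TP/(TP+FN)):
  rock: TP=15, FN=2+0+0=2 → 15/17 = 0.8824
  classical: TP=5, FN=1+1+2=4 → 5/9 = 0.5556
  hiphop: TP=8, FN=3+3+2=8 → 8/16 = 0.5000
  pop: TP=6, FN=1+1+3=5 → 6/11 = 0.5455
Weighted-recall = Σ (supportᵢ/N)·recallᵢ with N=53: (17/53)·0.8824 + (9/53)·0.5556 + (16/53)·0.5000 + (11/53)·0.5455 = 0.642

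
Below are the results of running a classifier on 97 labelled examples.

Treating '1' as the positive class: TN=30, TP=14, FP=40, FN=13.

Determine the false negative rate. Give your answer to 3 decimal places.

FNR = FN/(FN+TP) = 13/(13+14) = 0.481

0.481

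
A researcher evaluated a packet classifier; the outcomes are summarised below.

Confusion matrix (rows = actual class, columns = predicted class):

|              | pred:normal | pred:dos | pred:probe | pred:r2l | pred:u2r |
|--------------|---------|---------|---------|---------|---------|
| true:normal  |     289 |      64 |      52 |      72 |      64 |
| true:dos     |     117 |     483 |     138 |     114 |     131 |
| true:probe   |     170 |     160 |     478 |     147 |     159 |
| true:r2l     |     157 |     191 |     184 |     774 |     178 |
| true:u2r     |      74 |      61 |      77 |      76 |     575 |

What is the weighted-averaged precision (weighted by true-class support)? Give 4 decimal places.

0.5379

Per-class precision (TP/(TP+FP)):
  normal: TP=289, FP=117+170+157+74=518 → 289/807 = 0.35812
  dos: TP=483, FP=64+160+191+61=476 → 483/959 = 0.50365
  probe: TP=478, FP=52+138+184+77=451 → 478/929 = 0.51453
  r2l: TP=774, FP=72+114+147+76=409 → 774/1183 = 0.65427
  u2r: TP=575, FP=64+131+159+178=532 → 575/1107 = 0.51942
Weighted-precision = Σ (supportᵢ/N)·precisionᵢ with N=4985: (541/4985)·0.35812 + (983/4985)·0.50365 + (1114/4985)·0.51453 + (1484/4985)·0.65427 + (863/4985)·0.51942 = 0.5379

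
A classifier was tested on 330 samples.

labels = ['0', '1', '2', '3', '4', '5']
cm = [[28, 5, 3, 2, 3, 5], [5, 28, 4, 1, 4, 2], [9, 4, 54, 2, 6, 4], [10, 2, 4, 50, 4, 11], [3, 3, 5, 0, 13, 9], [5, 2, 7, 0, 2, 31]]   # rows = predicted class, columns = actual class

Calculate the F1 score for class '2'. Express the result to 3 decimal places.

Take TP from the diagonal, FP from the rest of the '2' prediction marginal, FN from the rest of the '2' actual marginal.
F1 score = 2·TP/(2·TP+FP+FN).
2: TP=54, FP=9+4+2+6+4=25, FN=3+4+4+5+7=23 → 108/156 = 0.6923

0.692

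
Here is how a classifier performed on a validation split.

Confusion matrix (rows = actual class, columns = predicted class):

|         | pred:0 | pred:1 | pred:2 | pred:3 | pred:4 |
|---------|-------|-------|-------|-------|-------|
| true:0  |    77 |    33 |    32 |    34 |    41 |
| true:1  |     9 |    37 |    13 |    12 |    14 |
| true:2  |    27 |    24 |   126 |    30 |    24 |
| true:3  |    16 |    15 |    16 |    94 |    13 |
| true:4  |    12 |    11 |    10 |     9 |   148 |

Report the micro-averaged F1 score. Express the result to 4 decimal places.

0.5496

Micro-averaging pools counts across classes: ΣTP=482, ΣFP=395, ΣFN=395.
Micro-F1 score = 2·TP/(2·TP+FP+FN) on pooled counts = 0.5496 (equals overall accuracy in single-label multiclass).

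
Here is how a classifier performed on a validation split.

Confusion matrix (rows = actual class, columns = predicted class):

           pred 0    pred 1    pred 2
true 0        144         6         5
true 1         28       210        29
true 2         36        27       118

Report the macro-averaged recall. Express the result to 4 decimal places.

0.7892

Per-class recall (TP/(TP+FN)):
  0: TP=144, FN=6+5=11 → 144/155 = 0.92903
  1: TP=210, FN=28+29=57 → 210/267 = 0.78652
  2: TP=118, FN=36+27=63 → 118/181 = 0.65193
Macro-recall = mean = (0.92903 + 0.78652 + 0.65193) / 3 = 0.7892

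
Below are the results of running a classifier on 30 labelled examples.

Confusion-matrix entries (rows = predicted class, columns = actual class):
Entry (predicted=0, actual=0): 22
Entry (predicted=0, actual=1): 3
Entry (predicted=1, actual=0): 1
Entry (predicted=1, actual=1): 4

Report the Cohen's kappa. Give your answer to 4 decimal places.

0.5862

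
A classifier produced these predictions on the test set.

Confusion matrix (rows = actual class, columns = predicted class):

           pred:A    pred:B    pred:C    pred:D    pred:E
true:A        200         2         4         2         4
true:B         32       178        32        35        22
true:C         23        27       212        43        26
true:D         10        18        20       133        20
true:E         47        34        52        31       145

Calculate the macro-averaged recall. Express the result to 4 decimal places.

0.6620

Per-class recall (TP/(TP+FN)):
  A: TP=200, FN=2+4+2+4=12 → 200/212 = 0.94340
  B: TP=178, FN=32+32+35+22=121 → 178/299 = 0.59532
  C: TP=212, FN=23+27+43+26=119 → 212/331 = 0.64048
  D: TP=133, FN=10+18+20+20=68 → 133/201 = 0.66169
  E: TP=145, FN=47+34+52+31=164 → 145/309 = 0.46926
Macro-recall = mean = (0.94340 + 0.59532 + 0.64048 + 0.66169 + 0.46926) / 5 = 0.6620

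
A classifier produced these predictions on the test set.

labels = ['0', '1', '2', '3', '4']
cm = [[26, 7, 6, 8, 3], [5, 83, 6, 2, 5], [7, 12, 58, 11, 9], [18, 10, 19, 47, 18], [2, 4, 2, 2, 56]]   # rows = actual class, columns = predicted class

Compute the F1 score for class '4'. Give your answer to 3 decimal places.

0.713

Treat '4' as positive and all other classes as negative.
F1 score = 2·TP/(2·TP+FP+FN).
4: TP=56, FP=3+5+9+18=35, FN=2+4+2+2=10 → 112/157 = 0.7134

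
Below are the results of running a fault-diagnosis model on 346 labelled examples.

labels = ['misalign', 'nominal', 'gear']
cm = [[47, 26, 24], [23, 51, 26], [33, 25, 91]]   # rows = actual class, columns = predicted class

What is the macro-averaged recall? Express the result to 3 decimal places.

Per-class recall (TP/(TP+FN)):
  misalign: TP=47, FN=26+24=50 → 47/97 = 0.4845
  nominal: TP=51, FN=23+26=49 → 51/100 = 0.5100
  gear: TP=91, FN=33+25=58 → 91/149 = 0.6107
Macro-recall = mean = (0.4845 + 0.5100 + 0.6107) / 3 = 0.535

0.535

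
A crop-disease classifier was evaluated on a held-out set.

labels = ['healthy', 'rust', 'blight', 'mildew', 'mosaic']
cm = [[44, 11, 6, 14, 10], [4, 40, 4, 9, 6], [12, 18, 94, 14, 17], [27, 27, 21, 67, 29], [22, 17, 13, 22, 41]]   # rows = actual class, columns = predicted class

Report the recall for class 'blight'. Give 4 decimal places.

0.6065

Treat 'blight' as positive and all other classes as negative.
recall = TP/(TP+FN).
blight: TP=94, FN=12+18+14+17=61 → 94/155 = 0.60645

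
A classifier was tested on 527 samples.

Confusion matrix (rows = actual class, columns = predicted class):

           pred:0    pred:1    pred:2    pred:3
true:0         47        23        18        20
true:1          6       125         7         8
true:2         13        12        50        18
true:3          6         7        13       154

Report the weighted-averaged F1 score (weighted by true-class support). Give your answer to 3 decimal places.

Per-class F1 score (2·TP/(2·TP+FP+FN)):
  0: TP=47, FP=6+13+6=25, FN=23+18+20=61 → 94/180 = 0.5222
  1: TP=125, FP=23+12+7=42, FN=6+7+8=21 → 250/313 = 0.7987
  2: TP=50, FP=18+7+13=38, FN=13+12+18=43 → 100/181 = 0.5525
  3: TP=154, FP=20+8+18=46, FN=6+7+13=26 → 308/380 = 0.8105
Weighted-F1 score = Σ (supportᵢ/N)·F1 scoreᵢ with N=527: (108/527)·0.5222 + (146/527)·0.7987 + (93/527)·0.5525 + (180/527)·0.8105 = 0.703

0.703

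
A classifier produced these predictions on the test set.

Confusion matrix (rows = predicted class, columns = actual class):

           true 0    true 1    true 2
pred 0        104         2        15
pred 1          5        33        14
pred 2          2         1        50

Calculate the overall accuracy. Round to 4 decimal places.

0.8274

Accuracy = trace / total = (104+33+50=187) / 226 = 187/226 = 0.8274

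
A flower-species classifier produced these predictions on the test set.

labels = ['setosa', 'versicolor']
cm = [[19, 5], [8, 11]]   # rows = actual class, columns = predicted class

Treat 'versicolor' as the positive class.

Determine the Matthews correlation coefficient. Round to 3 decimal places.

0.381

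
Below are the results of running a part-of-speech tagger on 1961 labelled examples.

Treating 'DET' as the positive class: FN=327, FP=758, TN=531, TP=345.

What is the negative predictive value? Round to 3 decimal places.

NPV = TN/(TN+FN) = 531/(531+327) = 0.619

0.619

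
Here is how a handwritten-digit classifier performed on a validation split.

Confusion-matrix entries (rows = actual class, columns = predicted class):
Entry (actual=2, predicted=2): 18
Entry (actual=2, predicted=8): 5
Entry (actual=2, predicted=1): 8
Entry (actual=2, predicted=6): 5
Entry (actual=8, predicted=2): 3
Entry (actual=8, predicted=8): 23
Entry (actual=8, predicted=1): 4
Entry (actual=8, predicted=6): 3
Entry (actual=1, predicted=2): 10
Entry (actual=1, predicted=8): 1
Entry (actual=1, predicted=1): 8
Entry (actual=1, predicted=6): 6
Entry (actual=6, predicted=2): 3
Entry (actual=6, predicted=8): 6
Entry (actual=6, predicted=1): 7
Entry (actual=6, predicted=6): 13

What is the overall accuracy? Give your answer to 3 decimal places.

0.504

Accuracy = trace / total = (18+23+8+13=62) / 123 = 62/123 = 0.504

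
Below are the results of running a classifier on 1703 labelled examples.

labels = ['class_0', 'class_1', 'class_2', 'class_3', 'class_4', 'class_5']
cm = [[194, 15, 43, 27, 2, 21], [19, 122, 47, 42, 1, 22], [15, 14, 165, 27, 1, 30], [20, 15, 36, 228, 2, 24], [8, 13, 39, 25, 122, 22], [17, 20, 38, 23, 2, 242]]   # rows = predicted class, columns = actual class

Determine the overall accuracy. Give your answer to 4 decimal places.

0.6301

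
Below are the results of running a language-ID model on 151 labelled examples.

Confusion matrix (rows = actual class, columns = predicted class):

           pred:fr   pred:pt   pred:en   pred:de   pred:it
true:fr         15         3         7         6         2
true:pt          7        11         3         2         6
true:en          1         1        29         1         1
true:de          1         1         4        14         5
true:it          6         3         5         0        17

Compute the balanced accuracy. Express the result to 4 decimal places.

0.5642

Balanced accuracy = mean of per-class recall.
  fr: recall = 15/33 = 0.45455
  pt: recall = 11/29 = 0.37931
  en: recall = 29/33 = 0.87879
  de: recall = 14/25 = 0.56000
  it: recall = 17/31 = 0.54839
Mean = (0.45455 + 0.37931 + 0.87879 + 0.56000 + 0.54839) / 5 = 0.5642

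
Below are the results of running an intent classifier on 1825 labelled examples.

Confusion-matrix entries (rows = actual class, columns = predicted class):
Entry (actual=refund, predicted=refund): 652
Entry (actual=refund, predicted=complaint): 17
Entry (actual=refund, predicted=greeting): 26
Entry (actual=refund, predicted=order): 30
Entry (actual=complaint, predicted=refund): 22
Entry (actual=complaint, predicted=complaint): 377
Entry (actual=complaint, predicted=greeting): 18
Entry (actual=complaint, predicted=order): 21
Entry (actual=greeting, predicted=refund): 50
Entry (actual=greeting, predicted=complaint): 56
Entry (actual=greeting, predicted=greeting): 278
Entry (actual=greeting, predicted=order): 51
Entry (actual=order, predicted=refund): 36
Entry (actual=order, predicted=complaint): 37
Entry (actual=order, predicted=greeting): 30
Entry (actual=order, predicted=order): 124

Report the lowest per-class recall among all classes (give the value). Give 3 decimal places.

Per-class recall (TP/(TP+FN)):
  refund: TP=652, FN=17+26+30=73 → 652/725 = 0.8993
  complaint: TP=377, FN=22+18+21=61 → 377/438 = 0.8607
  greeting: TP=278, FN=50+56+51=157 → 278/435 = 0.6391
  order: TP=124, FN=36+37+30=103 → 124/227 = 0.5463
Lowest is class 'order' with recall = 0.546.

0.546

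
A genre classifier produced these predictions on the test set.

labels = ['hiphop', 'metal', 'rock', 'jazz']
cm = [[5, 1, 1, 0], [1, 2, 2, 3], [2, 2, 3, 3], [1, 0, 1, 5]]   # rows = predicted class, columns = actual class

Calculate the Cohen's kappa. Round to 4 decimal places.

0.2972

Observed agreement pₒ = trace/N = 15/32 = 0.46875
Expected agreement pₑ = Σ (rowᵢ·colᵢ)/N² = (9·7 + 5·8 + 7·10 + 11·7)/32² = 0.24414
κ = (pₒ − pₑ)/(1 − pₑ) = (0.46875 − 0.24414)/(1 − 0.24414) = 0.2972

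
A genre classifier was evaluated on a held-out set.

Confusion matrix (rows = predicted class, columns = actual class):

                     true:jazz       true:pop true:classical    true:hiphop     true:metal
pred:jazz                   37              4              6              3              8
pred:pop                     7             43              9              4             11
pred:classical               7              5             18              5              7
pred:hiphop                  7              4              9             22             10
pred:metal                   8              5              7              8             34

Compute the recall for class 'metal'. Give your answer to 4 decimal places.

0.4857

Take TP from the diagonal, FP from the rest of the 'metal' prediction marginal, FN from the rest of the 'metal' actual marginal.
recall = TP/(TP+FN).
metal: TP=34, FN=8+11+7+10=36 → 34/70 = 0.48571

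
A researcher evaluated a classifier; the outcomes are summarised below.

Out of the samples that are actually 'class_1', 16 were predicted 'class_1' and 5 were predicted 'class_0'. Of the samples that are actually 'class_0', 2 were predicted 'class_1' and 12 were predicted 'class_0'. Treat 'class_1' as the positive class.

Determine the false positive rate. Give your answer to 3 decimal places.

0.143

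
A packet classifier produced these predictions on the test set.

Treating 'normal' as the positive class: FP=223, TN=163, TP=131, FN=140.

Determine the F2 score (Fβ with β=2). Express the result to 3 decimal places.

0.455

Fβ = (1+β²)·TP / ((1+β²)·TP + β²·FN + FP), with β²=4
= 5·131 / (5·131 + 4·140 + 223) = 0.455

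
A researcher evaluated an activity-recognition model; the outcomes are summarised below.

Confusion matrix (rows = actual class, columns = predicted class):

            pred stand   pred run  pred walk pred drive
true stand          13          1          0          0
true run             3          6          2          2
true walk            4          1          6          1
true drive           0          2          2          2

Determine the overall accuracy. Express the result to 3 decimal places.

0.600

Accuracy = trace / total = (13+6+6+2=27) / 45 = 27/45 = 0.600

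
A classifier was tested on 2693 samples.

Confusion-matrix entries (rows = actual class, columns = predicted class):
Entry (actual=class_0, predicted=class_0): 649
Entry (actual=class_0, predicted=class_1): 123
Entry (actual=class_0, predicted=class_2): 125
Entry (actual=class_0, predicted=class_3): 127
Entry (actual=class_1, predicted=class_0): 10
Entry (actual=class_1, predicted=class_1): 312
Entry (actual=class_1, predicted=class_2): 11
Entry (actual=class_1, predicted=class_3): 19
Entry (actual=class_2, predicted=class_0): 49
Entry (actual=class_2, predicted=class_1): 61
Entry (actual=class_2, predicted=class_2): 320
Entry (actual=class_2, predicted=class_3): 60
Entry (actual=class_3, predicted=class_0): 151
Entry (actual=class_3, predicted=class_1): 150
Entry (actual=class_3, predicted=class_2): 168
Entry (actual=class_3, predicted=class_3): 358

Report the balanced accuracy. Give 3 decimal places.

0.652

Balanced accuracy = mean of per-class recall.
  class_0: recall = 649/1024 = 0.6338
  class_1: recall = 312/352 = 0.8864
  class_2: recall = 320/490 = 0.6531
  class_3: recall = 358/827 = 0.4329
Mean = (0.6338 + 0.8864 + 0.6531 + 0.4329) / 4 = 0.652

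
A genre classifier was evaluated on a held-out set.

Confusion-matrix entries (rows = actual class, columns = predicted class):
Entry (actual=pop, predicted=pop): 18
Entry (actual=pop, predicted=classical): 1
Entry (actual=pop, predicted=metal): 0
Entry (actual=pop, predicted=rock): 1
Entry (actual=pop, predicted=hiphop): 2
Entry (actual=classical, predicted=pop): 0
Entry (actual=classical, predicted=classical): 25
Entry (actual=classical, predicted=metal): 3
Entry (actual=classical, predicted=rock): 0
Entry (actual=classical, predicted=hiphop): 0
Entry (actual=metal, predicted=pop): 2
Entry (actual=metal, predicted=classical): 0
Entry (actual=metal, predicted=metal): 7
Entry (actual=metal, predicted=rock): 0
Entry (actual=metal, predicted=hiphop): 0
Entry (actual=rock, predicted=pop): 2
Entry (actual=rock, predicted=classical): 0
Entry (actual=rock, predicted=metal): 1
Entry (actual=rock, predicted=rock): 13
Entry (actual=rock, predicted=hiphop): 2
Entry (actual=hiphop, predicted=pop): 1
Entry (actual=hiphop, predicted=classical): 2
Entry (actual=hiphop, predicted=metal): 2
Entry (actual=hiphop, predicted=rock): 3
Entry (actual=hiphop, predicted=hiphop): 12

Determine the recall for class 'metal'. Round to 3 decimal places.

Treat 'metal' as positive and all other classes as negative.
recall = TP/(TP+FN).
metal: TP=7, FN=2+0+0+0=2 → 7/9 = 0.7778

0.778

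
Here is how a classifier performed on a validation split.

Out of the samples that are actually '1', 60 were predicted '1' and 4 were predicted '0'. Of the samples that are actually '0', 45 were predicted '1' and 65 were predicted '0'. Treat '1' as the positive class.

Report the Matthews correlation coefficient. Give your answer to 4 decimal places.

0.5209

MCC = (TP·TN − FP·FN) / √((TP+FP)(TP+FN)(TN+FP)(TN+FN))
Numerator = 60·65 − 45·4 = 3720
Denominator = √(105·64·110·69) = √51004800 = 7141.7645
MCC = 3720 / 7141.7645 = 0.5209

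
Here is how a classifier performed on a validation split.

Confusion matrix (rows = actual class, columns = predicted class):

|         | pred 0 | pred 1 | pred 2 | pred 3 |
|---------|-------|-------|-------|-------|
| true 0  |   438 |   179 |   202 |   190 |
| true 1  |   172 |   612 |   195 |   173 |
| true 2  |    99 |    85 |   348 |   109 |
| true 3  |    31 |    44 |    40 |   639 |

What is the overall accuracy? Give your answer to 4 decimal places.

Accuracy = trace / total = (438+612+348+639=2037) / 3556 = 2037/3556 = 0.5728

0.5728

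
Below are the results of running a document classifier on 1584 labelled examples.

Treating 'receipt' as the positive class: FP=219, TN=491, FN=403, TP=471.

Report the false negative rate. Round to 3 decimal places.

0.461

FNR = FN/(FN+TP) = 403/(403+471) = 0.461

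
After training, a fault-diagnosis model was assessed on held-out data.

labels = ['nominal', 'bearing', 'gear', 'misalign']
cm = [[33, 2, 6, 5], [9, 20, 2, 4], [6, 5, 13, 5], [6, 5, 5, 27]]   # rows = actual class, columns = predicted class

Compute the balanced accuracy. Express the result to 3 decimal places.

Balanced accuracy = mean of per-class recall.
  nominal: recall = 33/46 = 0.7174
  bearing: recall = 20/35 = 0.5714
  gear: recall = 13/29 = 0.4483
  misalign: recall = 27/43 = 0.6279
Mean = (0.7174 + 0.5714 + 0.4483 + 0.6279) / 4 = 0.591

0.591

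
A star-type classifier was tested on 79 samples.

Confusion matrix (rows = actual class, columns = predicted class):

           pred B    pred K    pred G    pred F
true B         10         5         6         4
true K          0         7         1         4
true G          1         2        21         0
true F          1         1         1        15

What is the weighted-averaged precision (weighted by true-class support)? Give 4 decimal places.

0.7032

Per-class precision (TP/(TP+FP)):
  B: TP=10, FP=0+1+1=2 → 10/12 = 0.83333
  K: TP=7, FP=5+2+1=8 → 7/15 = 0.46667
  G: TP=21, FP=6+1+1=8 → 21/29 = 0.72414
  F: TP=15, FP=4+4+0=8 → 15/23 = 0.65217
Weighted-precision = Σ (supportᵢ/N)·precisionᵢ with N=79: (25/79)·0.83333 + (12/79)·0.46667 + (24/79)·0.72414 + (18/79)·0.65217 = 0.7032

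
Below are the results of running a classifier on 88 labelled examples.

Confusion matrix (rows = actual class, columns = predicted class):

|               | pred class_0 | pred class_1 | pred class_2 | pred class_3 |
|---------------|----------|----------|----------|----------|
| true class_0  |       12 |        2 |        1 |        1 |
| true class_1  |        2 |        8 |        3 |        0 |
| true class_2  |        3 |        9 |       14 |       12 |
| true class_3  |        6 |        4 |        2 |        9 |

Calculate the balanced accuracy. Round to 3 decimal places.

0.541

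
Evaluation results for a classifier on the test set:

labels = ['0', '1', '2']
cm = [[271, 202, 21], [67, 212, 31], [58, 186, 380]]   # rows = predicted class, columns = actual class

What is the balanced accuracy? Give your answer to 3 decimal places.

Balanced accuracy = mean of per-class recall.
  0: recall = 271/396 = 0.6843
  1: recall = 212/600 = 0.3533
  2: recall = 380/432 = 0.8796
Mean = (0.6843 + 0.3533 + 0.8796) / 3 = 0.639

0.639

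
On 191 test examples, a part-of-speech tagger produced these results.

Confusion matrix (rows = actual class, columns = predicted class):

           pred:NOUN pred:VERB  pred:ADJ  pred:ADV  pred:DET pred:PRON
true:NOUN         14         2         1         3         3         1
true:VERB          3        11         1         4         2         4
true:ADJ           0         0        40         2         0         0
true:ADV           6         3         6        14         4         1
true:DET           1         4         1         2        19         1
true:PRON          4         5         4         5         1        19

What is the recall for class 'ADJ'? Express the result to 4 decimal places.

0.9524

recall = TP/(TP+FN).
ADJ: TP=40, FN=0+0+2+0+0=2 → 40/42 = 0.95238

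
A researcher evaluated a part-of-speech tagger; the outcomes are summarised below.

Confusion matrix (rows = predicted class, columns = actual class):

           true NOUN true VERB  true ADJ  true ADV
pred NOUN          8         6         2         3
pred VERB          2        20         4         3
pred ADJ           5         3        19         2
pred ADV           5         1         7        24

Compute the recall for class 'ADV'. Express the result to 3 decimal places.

Treat 'ADV' as positive and all other classes as negative.
recall = TP/(TP+FN).
ADV: TP=24, FN=3+3+2=8 → 24/32 = 0.7500

0.750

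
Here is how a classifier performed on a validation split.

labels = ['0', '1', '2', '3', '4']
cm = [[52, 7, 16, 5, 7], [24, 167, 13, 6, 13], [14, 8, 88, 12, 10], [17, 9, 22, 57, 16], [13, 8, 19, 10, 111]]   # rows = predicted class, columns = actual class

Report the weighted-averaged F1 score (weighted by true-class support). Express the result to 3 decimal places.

0.652

Per-class F1 score (2·TP/(2·TP+FP+FN)):
  0: TP=52, FP=7+16+5+7=35, FN=24+14+17+13=68 → 104/207 = 0.5024
  1: TP=167, FP=24+13+6+13=56, FN=7+8+9+8=32 → 334/422 = 0.7915
  2: TP=88, FP=14+8+12+10=44, FN=16+13+22+19=70 → 176/290 = 0.6069
  3: TP=57, FP=17+9+22+16=64, FN=5+6+12+10=33 → 114/211 = 0.5403
  4: TP=111, FP=13+8+19+10=50, FN=7+13+10+16=46 → 222/318 = 0.6981
Weighted-F1 score = Σ (supportᵢ/N)·F1 scoreᵢ with N=724: (120/724)·0.5024 + (199/724)·0.7915 + (158/724)·0.6069 + (90/724)·0.5403 + (157/724)·0.6981 = 0.652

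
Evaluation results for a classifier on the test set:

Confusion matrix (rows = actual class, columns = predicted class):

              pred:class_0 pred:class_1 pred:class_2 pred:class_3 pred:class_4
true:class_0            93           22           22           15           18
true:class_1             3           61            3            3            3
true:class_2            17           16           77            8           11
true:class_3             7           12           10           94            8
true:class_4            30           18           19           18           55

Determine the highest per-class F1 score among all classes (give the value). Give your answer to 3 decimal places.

0.699

Per-class F1 score (2·TP/(2·TP+FP+FN)):
  class_0: TP=93, FP=3+17+7+30=57, FN=22+22+15+18=77 → 186/320 = 0.5813
  class_1: TP=61, FP=22+16+12+18=68, FN=3+3+3+3=12 → 122/202 = 0.6040
  class_2: TP=77, FP=22+3+10+19=54, FN=17+16+8+11=52 → 154/260 = 0.5923
  class_3: TP=94, FP=15+3+8+18=44, FN=7+12+10+8=37 → 188/269 = 0.6989
  class_4: TP=55, FP=18+3+11+8=40, FN=30+18+19+18=85 → 110/235 = 0.4681
Highest is class 'class_3' with F1 score = 0.699.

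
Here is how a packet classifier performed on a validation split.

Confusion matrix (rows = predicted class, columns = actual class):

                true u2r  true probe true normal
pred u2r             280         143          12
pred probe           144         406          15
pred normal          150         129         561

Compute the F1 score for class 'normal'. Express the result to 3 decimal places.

0.786

Treat 'normal' as positive and all other classes as negative.
F1 score = 2·TP/(2·TP+FP+FN).
normal: TP=561, FP=150+129=279, FN=12+15=27 → 1122/1428 = 0.7857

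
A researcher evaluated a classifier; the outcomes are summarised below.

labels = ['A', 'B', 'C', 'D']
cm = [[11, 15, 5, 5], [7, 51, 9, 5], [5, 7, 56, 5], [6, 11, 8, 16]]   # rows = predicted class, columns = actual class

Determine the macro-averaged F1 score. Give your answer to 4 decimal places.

Per-class F1 score (2·TP/(2·TP+FP+FN)):
  A: TP=11, FP=15+5+5=25, FN=7+5+6=18 → 22/65 = 0.33846
  B: TP=51, FP=7+9+5=21, FN=15+7+11=33 → 102/156 = 0.65385
  C: TP=56, FP=5+7+5=17, FN=5+9+8=22 → 112/151 = 0.74172
  D: TP=16, FP=6+11+8=25, FN=5+5+5=15 → 32/72 = 0.44444
Macro-F1 score = mean = (0.33846 + 0.65385 + 0.74172 + 0.44444) / 4 = 0.5446

0.5446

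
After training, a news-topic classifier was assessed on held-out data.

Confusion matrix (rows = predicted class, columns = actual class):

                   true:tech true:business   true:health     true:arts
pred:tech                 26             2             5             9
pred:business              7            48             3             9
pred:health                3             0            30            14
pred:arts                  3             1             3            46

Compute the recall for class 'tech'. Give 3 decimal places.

Take TP from the diagonal, FP from the rest of the 'tech' prediction marginal, FN from the rest of the 'tech' actual marginal.
recall = TP/(TP+FN).
tech: TP=26, FN=7+3+3=13 → 26/39 = 0.6667

0.667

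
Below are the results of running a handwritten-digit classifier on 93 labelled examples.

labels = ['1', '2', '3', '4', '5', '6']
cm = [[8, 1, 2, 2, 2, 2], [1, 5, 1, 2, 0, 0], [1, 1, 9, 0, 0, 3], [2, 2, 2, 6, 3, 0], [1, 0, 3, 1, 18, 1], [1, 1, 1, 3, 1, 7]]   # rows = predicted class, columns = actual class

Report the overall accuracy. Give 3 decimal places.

Accuracy = trace / total = (8+5+9+6+18+7=53) / 93 = 53/93 = 0.570

0.570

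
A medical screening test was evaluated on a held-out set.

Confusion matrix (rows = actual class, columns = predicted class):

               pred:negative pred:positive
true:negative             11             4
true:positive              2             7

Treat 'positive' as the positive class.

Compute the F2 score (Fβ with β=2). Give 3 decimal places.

0.745

Fβ = (1+β²)·TP / ((1+β²)·TP + β²·FN + FP), with β²=4
= 5·7 / (5·7 + 4·2 + 4) = 0.745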